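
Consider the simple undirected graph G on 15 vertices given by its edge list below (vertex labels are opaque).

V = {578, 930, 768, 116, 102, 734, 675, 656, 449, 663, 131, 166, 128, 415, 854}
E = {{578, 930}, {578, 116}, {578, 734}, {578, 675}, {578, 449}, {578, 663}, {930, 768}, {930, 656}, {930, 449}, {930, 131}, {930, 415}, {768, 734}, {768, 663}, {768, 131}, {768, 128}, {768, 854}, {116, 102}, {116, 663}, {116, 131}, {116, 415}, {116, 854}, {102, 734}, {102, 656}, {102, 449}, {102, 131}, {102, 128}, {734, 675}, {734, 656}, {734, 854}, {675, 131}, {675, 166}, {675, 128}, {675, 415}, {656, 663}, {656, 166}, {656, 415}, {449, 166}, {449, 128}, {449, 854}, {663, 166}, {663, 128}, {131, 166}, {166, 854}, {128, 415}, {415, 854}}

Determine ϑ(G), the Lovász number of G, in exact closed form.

deg(663) = 6; N(663) = {578, 768, 116, 656, 166, 128}.
deg(131) = 6; N(131) = {930, 768, 116, 102, 675, 166}.
N(854) = {768, 116, 734, 449, 166, 415}, |N(854)| = 6.
deg(734) = 6; N(734) = {578, 768, 102, 675, 656, 854}.
Regular of degree 6 on 15 vertices: this is K(6,2), the Kneser graph.
A has 3 distinct eigenvalues ≈ [6.0, 1.0, -3.0].
−15·(-3) / ((6)−(-3)) = 5 = ϑ(G).
Numerically 5.000000000.

5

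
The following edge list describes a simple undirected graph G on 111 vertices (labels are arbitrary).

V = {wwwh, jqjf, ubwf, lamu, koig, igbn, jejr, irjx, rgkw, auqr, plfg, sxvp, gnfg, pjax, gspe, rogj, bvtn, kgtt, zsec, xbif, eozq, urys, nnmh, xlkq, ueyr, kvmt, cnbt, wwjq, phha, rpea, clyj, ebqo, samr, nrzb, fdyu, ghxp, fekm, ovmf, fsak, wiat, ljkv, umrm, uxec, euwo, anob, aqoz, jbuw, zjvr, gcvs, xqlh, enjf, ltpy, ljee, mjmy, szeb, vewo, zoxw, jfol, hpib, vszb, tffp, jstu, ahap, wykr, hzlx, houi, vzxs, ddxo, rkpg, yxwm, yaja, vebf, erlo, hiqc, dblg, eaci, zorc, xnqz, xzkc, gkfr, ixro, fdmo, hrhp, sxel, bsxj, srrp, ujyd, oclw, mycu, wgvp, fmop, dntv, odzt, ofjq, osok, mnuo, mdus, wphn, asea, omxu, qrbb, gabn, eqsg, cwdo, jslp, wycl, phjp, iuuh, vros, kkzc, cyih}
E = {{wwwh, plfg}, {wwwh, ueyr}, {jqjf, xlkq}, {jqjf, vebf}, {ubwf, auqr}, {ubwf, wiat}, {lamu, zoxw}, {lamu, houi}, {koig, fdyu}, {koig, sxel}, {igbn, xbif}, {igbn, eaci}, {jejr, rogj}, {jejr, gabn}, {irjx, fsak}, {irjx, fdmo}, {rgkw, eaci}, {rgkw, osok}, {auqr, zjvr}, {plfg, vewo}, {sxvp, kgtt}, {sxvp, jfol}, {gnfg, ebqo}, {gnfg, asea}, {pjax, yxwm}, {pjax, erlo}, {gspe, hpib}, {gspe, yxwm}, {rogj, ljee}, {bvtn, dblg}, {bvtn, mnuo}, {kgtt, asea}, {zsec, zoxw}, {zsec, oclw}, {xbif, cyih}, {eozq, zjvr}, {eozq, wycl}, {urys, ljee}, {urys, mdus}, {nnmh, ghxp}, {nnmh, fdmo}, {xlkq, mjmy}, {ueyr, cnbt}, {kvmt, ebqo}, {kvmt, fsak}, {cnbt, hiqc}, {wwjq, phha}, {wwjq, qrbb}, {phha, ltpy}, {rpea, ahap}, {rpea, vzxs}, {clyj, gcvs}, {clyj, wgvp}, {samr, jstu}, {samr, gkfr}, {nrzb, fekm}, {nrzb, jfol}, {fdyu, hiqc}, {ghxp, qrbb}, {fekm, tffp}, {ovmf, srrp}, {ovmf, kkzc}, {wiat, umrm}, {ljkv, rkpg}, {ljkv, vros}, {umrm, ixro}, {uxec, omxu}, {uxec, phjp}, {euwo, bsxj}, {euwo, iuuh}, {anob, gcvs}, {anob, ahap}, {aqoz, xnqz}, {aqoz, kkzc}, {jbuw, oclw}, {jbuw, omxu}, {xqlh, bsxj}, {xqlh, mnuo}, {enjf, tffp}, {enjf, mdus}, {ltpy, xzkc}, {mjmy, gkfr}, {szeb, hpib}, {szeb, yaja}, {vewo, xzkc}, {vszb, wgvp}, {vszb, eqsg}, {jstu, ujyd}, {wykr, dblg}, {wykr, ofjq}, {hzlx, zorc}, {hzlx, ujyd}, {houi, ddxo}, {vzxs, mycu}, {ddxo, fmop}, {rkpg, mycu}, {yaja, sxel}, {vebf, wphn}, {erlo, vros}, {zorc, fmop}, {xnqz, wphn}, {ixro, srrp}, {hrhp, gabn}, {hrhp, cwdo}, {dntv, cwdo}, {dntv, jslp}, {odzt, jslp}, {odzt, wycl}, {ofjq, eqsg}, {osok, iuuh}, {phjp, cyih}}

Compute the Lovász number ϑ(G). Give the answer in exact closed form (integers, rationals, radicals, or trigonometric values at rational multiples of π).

N(ghxp) = {nnmh, qrbb}, |N(ghxp)| = 2.
N(hpib) = {gspe, szeb}, |N(hpib)| = 2.
N(auqr) = {ubwf, zjvr}, |N(auqr)| = 2.
N(clyj) = {gcvs, wgvp}, |N(clyj)| = 2.
111-vertex 2-regular graph: this is C_{111}, the 111-cycle.
The 56 distinct eigenvalues: [2.0, 1.996797, 1.987197, 1.971232, 1.948952, 1.920429, 1.885755, 1.84504, 1.798414, 1.746028, 1.688049, 1.624662, 1.556072, 1.482496, 1.404172, 1.321349, 1.234294, 1.143286, 1.048615, 0.950584, 0.849509, 0.745713, 0.639528, 0.531294, 0.421359, 0.310073, 0.197795, 0.084882, -0.028302, -0.141395, -0.254036, -0.365862, -0.476517, -0.585646, -0.692898, -0.797931, -0.900407, -1.0, -1.096389, -1.189266, -1.278334, -1.363307, -1.443912, -1.519892, -1.591004, -1.657019, -1.717727, -1.772931, -1.822457, -1.866145, -1.903855, -1.935466, -1.960877, -1.980007, -1.992795, -1.999199].
Lovász (edge-transitive): ϑ = −111·(-2*cos(pi/111))/((2)−(-2*cos(pi/111))) = 111*cos(pi/111)/(cos(pi/111) + 1).
≈ 55.488884097 (to 9 d.p.).
Check 55 ≤ 111*cos(pi/111)/(cos(pi/111) + 1) ≤ 56: both strict.

111*cos(pi/111)/(cos(pi/111) + 1)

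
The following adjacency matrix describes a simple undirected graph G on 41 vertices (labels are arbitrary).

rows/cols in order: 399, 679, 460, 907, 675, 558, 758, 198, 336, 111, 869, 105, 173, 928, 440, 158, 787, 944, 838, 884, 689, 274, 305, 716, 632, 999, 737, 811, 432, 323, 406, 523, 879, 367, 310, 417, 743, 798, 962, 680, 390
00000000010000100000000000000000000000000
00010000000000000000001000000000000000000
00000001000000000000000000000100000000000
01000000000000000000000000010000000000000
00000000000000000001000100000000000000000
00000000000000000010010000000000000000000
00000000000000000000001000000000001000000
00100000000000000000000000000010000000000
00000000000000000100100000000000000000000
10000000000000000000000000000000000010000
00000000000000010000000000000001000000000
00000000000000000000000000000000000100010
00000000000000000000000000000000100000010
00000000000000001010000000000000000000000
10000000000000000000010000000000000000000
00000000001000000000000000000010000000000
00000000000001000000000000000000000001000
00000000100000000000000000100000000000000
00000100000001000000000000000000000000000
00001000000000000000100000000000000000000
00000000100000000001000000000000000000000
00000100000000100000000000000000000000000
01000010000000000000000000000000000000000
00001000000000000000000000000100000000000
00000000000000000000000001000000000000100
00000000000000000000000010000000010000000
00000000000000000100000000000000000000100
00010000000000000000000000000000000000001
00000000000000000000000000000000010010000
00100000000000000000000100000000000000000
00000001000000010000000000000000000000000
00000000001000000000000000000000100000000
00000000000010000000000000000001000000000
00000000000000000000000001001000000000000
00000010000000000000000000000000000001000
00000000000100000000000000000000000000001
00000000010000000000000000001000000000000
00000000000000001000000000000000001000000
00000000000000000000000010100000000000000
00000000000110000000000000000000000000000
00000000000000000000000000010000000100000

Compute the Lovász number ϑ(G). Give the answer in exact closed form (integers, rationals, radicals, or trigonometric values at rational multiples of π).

N(406) = {198, 158}, |N(406)| = 2.
N(737) = {944, 962}, |N(737)| = 2.
N(743) = {111, 432}, |N(743)| = 2.
deg(679) = 2; N(679) = {907, 305}.
Every vertex has degree 2 (N=41); the odd cycle C_{41}.
spec(A) ≈ [2.0, 1.97656, 1.90679, 1.79233, 1.63586, 1.44104, 1.21245, 0.95544, 0.67603, 0.38078, 0.07661, -0.22937, -0.52996, -0.81814, -1.08714, -1.33065, -1.54298, -1.71914, -1.855, -1.94739, -1.99413] (distinct, 5 d.p.).
With N=41: ϑ(G) = 41·(-(-1)*2*cos(pi/41))/(2−(-2*cos(pi/41))) = 41*cos(pi/41)/(cos(pi/41) + 1).
≈ 20.4698803 (to 7 d.p.).
Sandwich: α(G)=20 ≤ ϑ(G)=41*cos(pi/41)/(cos(pi/41) + 1) ≤ χ(Ḡ)=21 (both strict).

41*cos(pi/41)/(cos(pi/41) + 1)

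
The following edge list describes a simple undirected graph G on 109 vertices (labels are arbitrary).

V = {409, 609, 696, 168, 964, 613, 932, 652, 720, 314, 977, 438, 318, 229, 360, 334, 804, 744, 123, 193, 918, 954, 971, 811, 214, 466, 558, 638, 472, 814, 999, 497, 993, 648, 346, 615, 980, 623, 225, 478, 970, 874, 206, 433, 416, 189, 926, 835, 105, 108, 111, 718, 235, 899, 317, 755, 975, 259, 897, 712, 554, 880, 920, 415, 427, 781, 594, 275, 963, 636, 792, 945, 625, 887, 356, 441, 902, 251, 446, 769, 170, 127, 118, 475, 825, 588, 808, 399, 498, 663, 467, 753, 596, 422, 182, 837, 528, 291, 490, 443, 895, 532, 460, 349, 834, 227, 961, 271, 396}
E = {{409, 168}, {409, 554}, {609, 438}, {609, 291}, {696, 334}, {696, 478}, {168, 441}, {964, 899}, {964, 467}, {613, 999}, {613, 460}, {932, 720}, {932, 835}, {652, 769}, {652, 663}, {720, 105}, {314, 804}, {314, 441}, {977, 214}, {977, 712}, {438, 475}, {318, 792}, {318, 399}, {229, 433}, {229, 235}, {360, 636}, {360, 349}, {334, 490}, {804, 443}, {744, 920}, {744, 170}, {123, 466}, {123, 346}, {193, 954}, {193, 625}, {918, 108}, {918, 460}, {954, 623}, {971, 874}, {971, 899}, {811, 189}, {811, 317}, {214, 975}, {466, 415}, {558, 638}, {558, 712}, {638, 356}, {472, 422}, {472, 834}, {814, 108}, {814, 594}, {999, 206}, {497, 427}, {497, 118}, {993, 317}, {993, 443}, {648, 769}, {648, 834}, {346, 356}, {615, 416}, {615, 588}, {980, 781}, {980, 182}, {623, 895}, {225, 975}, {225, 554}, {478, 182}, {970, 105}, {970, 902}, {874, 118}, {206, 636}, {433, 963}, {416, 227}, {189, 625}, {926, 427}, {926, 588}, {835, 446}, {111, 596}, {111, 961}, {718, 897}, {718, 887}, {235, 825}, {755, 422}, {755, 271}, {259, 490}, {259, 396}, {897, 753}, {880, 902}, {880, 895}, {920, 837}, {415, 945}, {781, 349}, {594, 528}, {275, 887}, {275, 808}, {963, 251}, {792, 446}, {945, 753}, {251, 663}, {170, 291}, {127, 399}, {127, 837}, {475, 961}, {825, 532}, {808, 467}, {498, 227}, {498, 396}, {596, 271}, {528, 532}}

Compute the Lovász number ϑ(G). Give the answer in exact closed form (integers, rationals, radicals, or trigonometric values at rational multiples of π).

109*cos(pi/109)/(cos(pi/109) + 1)

Vertex 443 has 2 neighbors: 804, 993.
deg(999) = 2; N(999) = {613, 206}.
Vertex 422 has 2 neighbors: 472, 755.
deg(271) = 2; N(271) = {755, 596}.
2-regular, N=109; connected 2-regular on 109 ⇒ C_{109}.
A has 55 distinct eigenvalues ≈ [2.0, 1.9967, 1.9867, 1.9702, 1.9471, 1.9175, 1.8816, 1.8394, 1.7911, 1.7368, 1.6768, 1.6112, 1.5403, 1.4642, 1.3833, 1.2978, 1.208, 1.1141, 1.0166, 0.9157, 0.8117, 0.7051, 0.5961, 0.4851, 0.3725, 0.2587, 0.144, 0.0288, -0.0864, -0.2014, -0.3157, -0.429, -0.5408, -0.6508, -0.7587, -0.8641, -0.9665, -1.0658, -1.1615, -1.2534, -1.3411, -1.4244, -1.5029, -1.5764, -1.6447, -1.7075, -1.7647, -1.816, -1.8612, -1.9003, -1.9331, -1.9594, -1.9793, -1.9925, -1.9992].
Lovász: ϑ = −109(-2*cos(pi/109))/(2+-(-1)*2*cos(pi/109)) = 109*cos(pi/109)/(cos(pi/109) + 1).
= 54.4886801… (decimal).
Check 54 ≤ 109*cos(pi/109)/(cos(pi/109) + 1) ≤ 55: both strict.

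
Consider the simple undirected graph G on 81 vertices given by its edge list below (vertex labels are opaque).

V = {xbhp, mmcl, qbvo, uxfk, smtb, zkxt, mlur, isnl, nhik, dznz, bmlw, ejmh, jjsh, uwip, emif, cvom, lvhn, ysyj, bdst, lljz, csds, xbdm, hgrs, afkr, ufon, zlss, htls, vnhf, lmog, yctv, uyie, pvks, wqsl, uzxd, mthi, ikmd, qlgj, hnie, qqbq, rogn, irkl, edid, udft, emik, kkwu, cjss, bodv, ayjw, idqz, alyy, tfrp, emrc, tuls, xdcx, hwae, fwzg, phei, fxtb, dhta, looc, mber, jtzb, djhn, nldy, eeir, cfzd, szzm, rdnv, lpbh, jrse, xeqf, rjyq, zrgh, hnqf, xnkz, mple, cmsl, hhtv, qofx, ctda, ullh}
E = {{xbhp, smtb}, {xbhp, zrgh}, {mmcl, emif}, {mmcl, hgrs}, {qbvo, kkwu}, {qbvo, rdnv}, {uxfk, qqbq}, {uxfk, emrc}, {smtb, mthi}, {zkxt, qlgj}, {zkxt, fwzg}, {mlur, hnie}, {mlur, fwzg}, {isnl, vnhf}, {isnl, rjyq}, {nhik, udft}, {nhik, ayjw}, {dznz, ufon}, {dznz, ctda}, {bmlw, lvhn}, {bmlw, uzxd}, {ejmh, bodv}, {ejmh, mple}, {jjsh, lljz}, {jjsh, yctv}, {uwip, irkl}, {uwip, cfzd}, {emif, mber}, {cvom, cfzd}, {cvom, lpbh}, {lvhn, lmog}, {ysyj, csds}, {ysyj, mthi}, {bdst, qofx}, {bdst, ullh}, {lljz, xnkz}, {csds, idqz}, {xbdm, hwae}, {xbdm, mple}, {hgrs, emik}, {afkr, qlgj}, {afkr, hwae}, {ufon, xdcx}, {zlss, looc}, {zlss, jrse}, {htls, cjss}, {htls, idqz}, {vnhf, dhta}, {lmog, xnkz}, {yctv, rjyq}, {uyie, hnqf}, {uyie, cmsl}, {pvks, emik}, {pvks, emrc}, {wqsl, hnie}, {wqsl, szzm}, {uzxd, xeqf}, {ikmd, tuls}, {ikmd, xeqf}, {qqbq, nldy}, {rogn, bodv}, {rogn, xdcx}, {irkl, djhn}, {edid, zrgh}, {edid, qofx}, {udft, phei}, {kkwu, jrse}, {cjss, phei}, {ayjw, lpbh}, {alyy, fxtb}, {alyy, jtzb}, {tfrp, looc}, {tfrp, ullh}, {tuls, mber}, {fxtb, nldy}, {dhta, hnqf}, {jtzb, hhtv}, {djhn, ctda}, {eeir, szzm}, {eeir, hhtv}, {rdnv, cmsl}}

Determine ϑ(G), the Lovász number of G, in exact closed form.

deg(jtzb) = 2; N(jtzb) = {alyy, hhtv}.
N(wqsl) = {hnie, szzm}, |N(wqsl)| = 2.
Vertex bodv has 2 neighbors: ejmh, rogn.
N(rdnv) = {qbvo, cmsl}, |N(rdnv)| = 2.
G on 81 vertices is 2-regular; connected 2-regular on 81 ⇒ C_{81}.
spec(A) ≈ [2.0, 1.99399, 1.97598, 1.94609, 1.9045, 1.85145, 1.78727, 1.71233, 1.6271, 1.53209, 1.42786, 1.31504, 1.19432, 1.06641, 0.93209, 0.79216, 0.64747, 0.49888, 0.3473, 0.19362, 0.03878, -0.11629, -0.27066, -0.42341, -0.57361, -0.72036, -0.86277, -1.0, -1.13121, -1.25562, -1.37248, -1.48109, -1.58079, -1.67098, -1.75112, -1.82073, -1.87939, -1.92674, -1.96251, -1.98648, -1.9985] (distinct, 5 d.p.).
−81·(-2*cos(pi/81)) / ((2)−(-2*cos(pi/81))) = 81*cos(pi/81)/(cos(pi/81) + 1) = ϑ(G).
≈ 40.484765310 (to 9 d.p.).
40 ≤ 81*cos(pi/81)/(cos(pi/81) + 1) ≤ 41: both strict.

81*cos(pi/81)/(cos(pi/81) + 1)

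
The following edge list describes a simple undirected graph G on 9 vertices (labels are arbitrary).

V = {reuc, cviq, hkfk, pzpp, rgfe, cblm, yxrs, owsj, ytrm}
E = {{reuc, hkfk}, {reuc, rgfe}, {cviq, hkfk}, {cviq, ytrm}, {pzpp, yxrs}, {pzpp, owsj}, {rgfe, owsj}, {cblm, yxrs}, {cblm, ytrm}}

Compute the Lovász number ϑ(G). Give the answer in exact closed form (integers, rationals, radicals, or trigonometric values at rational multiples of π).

Vertex cviq has 2 neighbors: hkfk, ytrm.
deg(hkfk) = 2; N(hkfk) = {reuc, cviq}.
Vertex ytrm has 2 neighbors: cviq, cblm.
Vertex owsj has 2 neighbors: pzpp, rgfe.
Every vertex has degree 2 (N=9); connected 2-regular on 9 ⇒ C_{9}.
A has 5 distinct eigenvalues ≈ [2.0, 1.53209, 0.3473, -1.0, -1.87939].
With N=9: ϑ(G) = 9·(-(-1)*2*cos(pi/9))/(2−(-2*cos(pi/9))) = 9*cos(pi/9)/(cos(pi/9) + 1).
Numerically 4.360089581.
Sandwich: α(G)=4 ≤ ϑ(G)=9*cos(pi/9)/(cos(pi/9) + 1) ≤ χ(Ḡ)=5 (both strict).

9*cos(pi/9)/(cos(pi/9) + 1)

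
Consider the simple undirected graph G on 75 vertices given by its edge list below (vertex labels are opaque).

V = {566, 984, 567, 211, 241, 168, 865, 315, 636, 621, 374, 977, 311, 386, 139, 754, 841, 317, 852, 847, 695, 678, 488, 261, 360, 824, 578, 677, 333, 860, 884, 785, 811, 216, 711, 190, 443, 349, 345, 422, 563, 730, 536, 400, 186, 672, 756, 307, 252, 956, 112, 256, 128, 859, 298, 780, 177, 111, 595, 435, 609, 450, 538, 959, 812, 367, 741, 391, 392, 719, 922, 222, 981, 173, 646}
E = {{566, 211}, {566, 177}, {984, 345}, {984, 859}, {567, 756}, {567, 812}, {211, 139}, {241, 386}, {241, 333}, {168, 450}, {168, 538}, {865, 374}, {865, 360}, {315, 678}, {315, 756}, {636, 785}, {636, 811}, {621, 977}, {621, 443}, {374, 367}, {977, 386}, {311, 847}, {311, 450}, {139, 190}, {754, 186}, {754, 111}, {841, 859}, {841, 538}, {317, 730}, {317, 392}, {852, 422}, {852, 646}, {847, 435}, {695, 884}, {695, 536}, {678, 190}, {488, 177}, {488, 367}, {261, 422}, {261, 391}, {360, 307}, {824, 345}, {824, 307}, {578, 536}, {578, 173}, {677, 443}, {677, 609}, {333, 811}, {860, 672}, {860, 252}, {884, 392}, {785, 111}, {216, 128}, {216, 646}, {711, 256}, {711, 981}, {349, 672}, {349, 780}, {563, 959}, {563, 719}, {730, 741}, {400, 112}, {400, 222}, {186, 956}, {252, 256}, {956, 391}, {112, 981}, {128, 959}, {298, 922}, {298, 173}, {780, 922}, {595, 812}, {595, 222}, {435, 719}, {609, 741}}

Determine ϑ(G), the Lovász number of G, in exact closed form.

75*cos(pi/75)/(cos(pi/75) + 1)

deg(756) = 2; N(756) = {567, 315}.
deg(811) = 2; N(811) = {636, 333}.
N(636) = {785, 811}, |N(636)| = 2.
Vertex 621 has 2 neighbors: 977, 443.
2-regular, N=75; connected 2-regular on 75 ⇒ C_{75}.
The 38 distinct eigenvalues: [2.0, 1.993, 1.972, 1.9372, 1.8888, 1.8271, 1.7526, 1.6658, 1.5674, 1.4579, 1.3383, 1.2092, 1.0717, 0.9266, 0.775, 0.618, 0.4567, 0.2922, 0.1256, -0.0419, -0.2091, -0.3748, -0.5378, -0.6971, -0.8516, -1.0, -1.1414, -1.2748, -1.3993, -1.514, -1.618, -1.7107, -1.7914, -1.8596, -1.9146, -1.9563, -1.9842, -1.9982].
ϑ = −N·λ_min/(λ_max−λ_min) = −75·(-2*cos(pi/75))/(2−(-2*cos(pi/75))) = 75*cos(pi/75)/(cos(pi/75) + 1).
≈ 37.48355 (to 5 d.p.).
α=37, χ(Ḡ)=38; ϑ=75*cos(pi/75)/(cos(pi/75) + 1) lies between (both strict).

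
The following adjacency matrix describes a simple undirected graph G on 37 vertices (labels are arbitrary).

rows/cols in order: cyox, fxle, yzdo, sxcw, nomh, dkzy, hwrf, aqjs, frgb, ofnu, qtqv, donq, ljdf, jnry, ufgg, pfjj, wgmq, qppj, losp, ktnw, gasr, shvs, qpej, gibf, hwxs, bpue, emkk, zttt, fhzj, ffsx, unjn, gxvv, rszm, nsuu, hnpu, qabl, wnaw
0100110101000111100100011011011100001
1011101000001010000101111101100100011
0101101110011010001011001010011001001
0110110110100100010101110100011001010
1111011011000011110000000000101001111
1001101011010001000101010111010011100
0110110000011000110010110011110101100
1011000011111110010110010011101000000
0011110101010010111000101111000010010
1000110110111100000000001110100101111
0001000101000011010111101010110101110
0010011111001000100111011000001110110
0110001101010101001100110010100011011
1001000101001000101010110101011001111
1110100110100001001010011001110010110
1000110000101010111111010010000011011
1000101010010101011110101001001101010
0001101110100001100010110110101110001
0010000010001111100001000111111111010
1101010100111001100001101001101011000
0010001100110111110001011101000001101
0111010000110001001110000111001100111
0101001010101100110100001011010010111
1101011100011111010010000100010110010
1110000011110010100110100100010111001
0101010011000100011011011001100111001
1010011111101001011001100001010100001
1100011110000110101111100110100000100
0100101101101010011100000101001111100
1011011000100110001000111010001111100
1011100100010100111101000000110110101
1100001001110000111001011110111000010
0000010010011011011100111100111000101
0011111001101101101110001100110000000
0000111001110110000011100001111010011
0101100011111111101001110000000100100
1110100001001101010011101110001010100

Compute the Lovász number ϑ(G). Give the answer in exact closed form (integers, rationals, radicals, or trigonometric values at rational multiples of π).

N(hwxs) = {cyox, fxle, yzdo, frgb, ofnu, qtqv, donq, ufgg, wgmq, ktnw, gasr, qpej, bpue, ffsx, gxvv, rszm, nsuu, wnaw}, |N(hwxs)| = 18.
Vertex fhzj has 18 neighbors: fxle, nomh, hwrf, aqjs, ofnu, qtqv, ljdf, ufgg, qppj, losp, ktnw, bpue, zttt, unjn, gxvv, rszm, nsuu, hnpu.
N(qppj) = {sxcw, nomh, hwrf, aqjs, frgb, qtqv, pfjj, wgmq, gasr, qpej, gibf, bpue, emkk, fhzj, unjn, gxvv, rszm, wnaw}, |N(qppj)| = 18.
deg(gibf) = 18; N(gibf) = {cyox, fxle, sxcw, dkzy, hwrf, aqjs, donq, ljdf, jnry, ufgg, pfjj, qppj, gasr, bpue, ffsx, gxvv, rszm, qabl}.
Every vertex has degree 18 (N=37); Paley(37): SR with (k,λ,μ)=(18,8,9).
The 3 distinct eigenvalues: [18.0, 2.541, -3.541].
Lovász: ϑ = −37(-sqrt(37)/2 - 1/2)/(18+-(-sqrt(37)/2 - 1/2)) = sqrt(37).
= 6.08276253… (decimal).

sqrt(37)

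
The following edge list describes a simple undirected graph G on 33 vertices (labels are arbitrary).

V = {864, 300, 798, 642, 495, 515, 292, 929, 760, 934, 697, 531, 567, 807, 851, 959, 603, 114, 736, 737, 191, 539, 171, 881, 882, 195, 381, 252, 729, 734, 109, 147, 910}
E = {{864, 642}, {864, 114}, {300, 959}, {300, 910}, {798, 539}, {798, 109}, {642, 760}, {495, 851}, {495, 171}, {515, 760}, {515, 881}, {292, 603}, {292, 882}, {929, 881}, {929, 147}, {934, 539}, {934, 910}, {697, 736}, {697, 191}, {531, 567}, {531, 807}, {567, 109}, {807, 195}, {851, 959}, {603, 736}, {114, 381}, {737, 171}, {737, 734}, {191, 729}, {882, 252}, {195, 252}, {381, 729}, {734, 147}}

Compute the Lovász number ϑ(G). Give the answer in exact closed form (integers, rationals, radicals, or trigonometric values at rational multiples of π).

33*cos(pi/33)/(cos(pi/33) + 1)

N(381) = {114, 729}, |N(381)| = 2.
N(697) = {736, 191}, |N(697)| = 2.
deg(531) = 2; N(531) = {567, 807}.
N(929) = {881, 147}, |N(929)| = 2.
G on 33 vertices is 2-regular; this is C_{33}, the 33-cycle.
The 17 distinct eigenvalues: [2.0, 1.9639, 1.8567, 1.6825, 1.4475, 1.1601, 0.8308, 0.4715, 0.0952, -0.2846, -0.6541, -1.0, -1.3097, -1.5721, -1.7777, -1.919, -1.9909].
Lovász: ϑ = −33(-2*cos(pi/33))/(2+-(-1)*2*cos(pi/33)) = 33*cos(pi/33)/(cos(pi/33) + 1).
ϑ(G) ≈ 16.46256.
Lovász sandwich 16 ≤ 33*cos(pi/33)/(cos(pi/33) + 1) ≤ 17: both strict.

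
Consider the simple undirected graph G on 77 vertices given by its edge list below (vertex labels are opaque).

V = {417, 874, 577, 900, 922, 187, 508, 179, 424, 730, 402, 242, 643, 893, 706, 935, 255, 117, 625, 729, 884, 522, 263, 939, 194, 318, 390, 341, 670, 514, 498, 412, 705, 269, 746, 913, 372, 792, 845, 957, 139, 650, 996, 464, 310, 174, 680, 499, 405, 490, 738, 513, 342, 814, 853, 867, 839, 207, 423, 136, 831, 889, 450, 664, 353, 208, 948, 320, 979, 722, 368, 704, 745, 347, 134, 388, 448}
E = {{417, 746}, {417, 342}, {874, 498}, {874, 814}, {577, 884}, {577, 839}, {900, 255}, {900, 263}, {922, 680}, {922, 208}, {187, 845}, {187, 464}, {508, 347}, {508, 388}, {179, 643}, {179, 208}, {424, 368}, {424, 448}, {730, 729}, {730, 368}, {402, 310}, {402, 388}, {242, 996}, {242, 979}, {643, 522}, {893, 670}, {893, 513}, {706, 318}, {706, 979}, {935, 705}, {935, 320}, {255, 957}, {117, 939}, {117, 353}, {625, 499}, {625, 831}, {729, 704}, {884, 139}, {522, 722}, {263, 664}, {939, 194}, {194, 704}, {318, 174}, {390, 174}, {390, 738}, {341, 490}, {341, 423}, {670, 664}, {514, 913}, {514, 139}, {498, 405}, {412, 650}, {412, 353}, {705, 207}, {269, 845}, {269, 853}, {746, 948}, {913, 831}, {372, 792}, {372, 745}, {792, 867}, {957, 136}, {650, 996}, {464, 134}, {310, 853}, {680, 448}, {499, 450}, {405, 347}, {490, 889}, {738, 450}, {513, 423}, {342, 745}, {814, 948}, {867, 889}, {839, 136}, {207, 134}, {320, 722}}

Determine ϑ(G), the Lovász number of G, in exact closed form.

77*cos(pi/77)/(cos(pi/77) + 1)

Vertex 402 has 2 neighbors: 310, 388.
N(513) = {893, 423}, |N(513)| = 2.
N(498) = {874, 405}, |N(498)| = 2.
deg(412) = 2; N(412) = {650, 353}.
Regular of degree 2 on 77 vertices: connected 2-regular on 77 ⇒ C_{77}.
The 39 distinct eigenvalues: [2.0, 1.9933, 1.9734, 1.9404, 1.8944, 1.8358, 1.765, 1.6825, 1.5888, 1.4845, 1.3703, 1.247, 1.1154, 0.9764, 0.8308, 0.6798, 0.5242, 0.3651, 0.2036, 0.0408, -0.1223, -0.2846, -0.445, -0.6025, -0.7559, -0.9043, -1.0467, -1.1822, -1.3097, -1.4286, -1.5379, -1.637, -1.7252, -1.8019, -1.8667, -1.919, -1.9585, -1.985, -1.9983].
Lovász (edge-transitive): ϑ = −77·(-2*cos(pi/77))/((2)−(-2*cos(pi/77))) = 77*cos(pi/77)/(cos(pi/77) + 1).
Numerically 38.48397.
Lovász sandwich 38 ≤ 77*cos(pi/77)/(cos(pi/77) + 1) ≤ 39: both strict.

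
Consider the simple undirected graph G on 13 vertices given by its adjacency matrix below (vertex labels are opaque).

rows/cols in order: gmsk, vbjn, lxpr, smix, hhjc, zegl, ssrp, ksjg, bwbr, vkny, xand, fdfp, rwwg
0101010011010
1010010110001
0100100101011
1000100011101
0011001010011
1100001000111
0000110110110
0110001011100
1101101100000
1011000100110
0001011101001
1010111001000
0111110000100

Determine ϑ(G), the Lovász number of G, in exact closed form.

N(hhjc) = {lxpr, smix, ssrp, bwbr, fdfp, rwwg}, |N(hhjc)| = 6.
Vertex lxpr has 6 neighbors: vbjn, hhjc, ksjg, vkny, fdfp, rwwg.
Vertex vbjn has 6 neighbors: gmsk, lxpr, zegl, ksjg, bwbr, rwwg.
Vertex smix has 6 neighbors: gmsk, hhjc, bwbr, vkny, xand, rwwg.
6-regular, N=13; Paley(13): SR with (k,λ,μ)=(6,2,3).
spec(A) ≈ [6.0, 1.302776, -2.302776] (distinct, 6 d.p.).
Lovász (edge-transitive): ϑ = −13·(-sqrt(13)/2 - 1/2)/((6)−(-sqrt(13)/2 - 1/2)) = sqrt(13).
≈ 3.60555 (to 5 d.p.).

sqrt(13)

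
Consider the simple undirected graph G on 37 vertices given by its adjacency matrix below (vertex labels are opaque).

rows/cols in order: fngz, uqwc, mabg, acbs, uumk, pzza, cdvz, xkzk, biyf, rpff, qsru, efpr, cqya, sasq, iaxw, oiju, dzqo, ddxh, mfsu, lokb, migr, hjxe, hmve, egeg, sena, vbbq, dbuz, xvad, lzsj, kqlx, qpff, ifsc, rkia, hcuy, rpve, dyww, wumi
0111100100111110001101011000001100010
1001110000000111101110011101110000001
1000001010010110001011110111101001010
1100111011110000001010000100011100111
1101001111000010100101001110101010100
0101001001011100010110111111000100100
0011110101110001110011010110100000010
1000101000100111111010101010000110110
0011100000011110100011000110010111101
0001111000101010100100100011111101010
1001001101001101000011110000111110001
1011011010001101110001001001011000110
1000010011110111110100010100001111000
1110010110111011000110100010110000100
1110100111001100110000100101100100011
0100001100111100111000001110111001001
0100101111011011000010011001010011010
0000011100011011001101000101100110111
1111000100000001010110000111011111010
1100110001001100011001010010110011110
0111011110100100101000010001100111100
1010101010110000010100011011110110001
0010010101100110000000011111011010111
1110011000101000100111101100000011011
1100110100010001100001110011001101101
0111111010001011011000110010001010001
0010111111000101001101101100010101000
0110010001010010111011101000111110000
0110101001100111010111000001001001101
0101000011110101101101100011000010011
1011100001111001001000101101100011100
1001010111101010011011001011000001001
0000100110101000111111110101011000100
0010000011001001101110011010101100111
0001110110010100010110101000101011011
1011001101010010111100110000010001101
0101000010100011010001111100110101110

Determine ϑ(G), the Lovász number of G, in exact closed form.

deg(rpve) = 18; N(rpve) = {acbs, uumk, pzza, xkzk, biyf, efpr, sasq, ddxh, lokb, migr, hmve, sena, lzsj, qpff, rkia, hcuy, dyww, wumi}.
deg(uqwc) = 18; N(uqwc) = {fngz, acbs, uumk, pzza, sasq, iaxw, oiju, dzqo, mfsu, lokb, migr, egeg, sena, vbbq, xvad, lzsj, kqlx, wumi}.
deg(dbuz) = 18; N(dbuz) = {mabg, uumk, pzza, cdvz, xkzk, biyf, rpff, sasq, oiju, mfsu, lokb, hjxe, hmve, sena, vbbq, kqlx, ifsc, hcuy}.
Vertex uumk has 18 neighbors: fngz, uqwc, acbs, cdvz, xkzk, biyf, rpff, iaxw, dzqo, lokb, hjxe, sena, vbbq, dbuz, lzsj, qpff, rkia, rpve.
deg(v) = 18 for all v (|V|=37); strongly regular (37,18,8,9).
The 3 distinct eigenvalues: [18.0, 2.54138, -3.54138].
Lovász: ϑ = −37(-sqrt(37)/2 - 1/2)/(18+-(-sqrt(37)/2 - 1/2)) = sqrt(37).
≈ 6.08276253 (to 8 d.p.).

sqrt(37)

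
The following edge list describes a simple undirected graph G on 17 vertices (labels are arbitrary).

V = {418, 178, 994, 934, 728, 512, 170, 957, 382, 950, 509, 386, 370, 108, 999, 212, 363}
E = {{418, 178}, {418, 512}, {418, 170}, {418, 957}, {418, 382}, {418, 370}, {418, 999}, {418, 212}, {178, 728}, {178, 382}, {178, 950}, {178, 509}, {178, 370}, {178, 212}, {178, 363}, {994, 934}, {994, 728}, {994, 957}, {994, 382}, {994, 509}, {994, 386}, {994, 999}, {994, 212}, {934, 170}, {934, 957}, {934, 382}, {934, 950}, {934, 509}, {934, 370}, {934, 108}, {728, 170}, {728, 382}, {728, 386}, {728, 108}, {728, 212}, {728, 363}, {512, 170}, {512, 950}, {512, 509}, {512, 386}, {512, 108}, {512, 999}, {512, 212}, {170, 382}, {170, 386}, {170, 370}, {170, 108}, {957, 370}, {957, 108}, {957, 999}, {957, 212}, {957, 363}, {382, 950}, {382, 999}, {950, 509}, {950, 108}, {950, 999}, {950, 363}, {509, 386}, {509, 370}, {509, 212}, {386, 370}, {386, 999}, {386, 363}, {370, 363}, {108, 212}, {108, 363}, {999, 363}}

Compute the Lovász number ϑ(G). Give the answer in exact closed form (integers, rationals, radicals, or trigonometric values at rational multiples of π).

sqrt(17)

N(212) = {418, 178, 994, 728, 512, 957, 509, 108}, |N(212)| = 8.
N(178) = {418, 728, 382, 950, 509, 370, 212, 363}, |N(178)| = 8.
Vertex 108 has 8 neighbors: 934, 728, 512, 170, 957, 950, 212, 363.
Vertex 509 has 8 neighbors: 178, 994, 934, 512, 950, 386, 370, 212.
Regular of degree 8 on 17 vertices: strongly regular (17,8,3,4).
A has 3 distinct eigenvalues ≈ [8.0, 1.56155, -2.56155].
ϑ = −N·λ_min/(λ_max−λ_min) = −17·(-sqrt(17)/2 - 1/2)/(8−(-sqrt(17)/2 - 1/2)) = sqrt(17).
≈ 4.12311 (to 5 d.p.).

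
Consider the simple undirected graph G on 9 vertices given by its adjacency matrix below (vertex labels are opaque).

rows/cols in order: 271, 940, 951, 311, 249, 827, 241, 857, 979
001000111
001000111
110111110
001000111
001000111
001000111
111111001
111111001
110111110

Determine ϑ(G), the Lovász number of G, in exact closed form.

5

N(857) = {271, 940, 951, 311, 249, 827, 979}, |N(857)| = 7.
deg(827) = 4; N(827) = {951, 241, 857, 979}.
Vertex 311 has 4 neighbors: 951, 241, 857, 979.
deg(940) = 4; N(940) = {951, 241, 857, 979}.
G = K_{5,2,2}: α = 5 = χ(Ḡ), so ϑ = 5.
Numerically 5.000000000.
α=5, χ(Ḡ)=5; ϑ=5 lies between (collapsed).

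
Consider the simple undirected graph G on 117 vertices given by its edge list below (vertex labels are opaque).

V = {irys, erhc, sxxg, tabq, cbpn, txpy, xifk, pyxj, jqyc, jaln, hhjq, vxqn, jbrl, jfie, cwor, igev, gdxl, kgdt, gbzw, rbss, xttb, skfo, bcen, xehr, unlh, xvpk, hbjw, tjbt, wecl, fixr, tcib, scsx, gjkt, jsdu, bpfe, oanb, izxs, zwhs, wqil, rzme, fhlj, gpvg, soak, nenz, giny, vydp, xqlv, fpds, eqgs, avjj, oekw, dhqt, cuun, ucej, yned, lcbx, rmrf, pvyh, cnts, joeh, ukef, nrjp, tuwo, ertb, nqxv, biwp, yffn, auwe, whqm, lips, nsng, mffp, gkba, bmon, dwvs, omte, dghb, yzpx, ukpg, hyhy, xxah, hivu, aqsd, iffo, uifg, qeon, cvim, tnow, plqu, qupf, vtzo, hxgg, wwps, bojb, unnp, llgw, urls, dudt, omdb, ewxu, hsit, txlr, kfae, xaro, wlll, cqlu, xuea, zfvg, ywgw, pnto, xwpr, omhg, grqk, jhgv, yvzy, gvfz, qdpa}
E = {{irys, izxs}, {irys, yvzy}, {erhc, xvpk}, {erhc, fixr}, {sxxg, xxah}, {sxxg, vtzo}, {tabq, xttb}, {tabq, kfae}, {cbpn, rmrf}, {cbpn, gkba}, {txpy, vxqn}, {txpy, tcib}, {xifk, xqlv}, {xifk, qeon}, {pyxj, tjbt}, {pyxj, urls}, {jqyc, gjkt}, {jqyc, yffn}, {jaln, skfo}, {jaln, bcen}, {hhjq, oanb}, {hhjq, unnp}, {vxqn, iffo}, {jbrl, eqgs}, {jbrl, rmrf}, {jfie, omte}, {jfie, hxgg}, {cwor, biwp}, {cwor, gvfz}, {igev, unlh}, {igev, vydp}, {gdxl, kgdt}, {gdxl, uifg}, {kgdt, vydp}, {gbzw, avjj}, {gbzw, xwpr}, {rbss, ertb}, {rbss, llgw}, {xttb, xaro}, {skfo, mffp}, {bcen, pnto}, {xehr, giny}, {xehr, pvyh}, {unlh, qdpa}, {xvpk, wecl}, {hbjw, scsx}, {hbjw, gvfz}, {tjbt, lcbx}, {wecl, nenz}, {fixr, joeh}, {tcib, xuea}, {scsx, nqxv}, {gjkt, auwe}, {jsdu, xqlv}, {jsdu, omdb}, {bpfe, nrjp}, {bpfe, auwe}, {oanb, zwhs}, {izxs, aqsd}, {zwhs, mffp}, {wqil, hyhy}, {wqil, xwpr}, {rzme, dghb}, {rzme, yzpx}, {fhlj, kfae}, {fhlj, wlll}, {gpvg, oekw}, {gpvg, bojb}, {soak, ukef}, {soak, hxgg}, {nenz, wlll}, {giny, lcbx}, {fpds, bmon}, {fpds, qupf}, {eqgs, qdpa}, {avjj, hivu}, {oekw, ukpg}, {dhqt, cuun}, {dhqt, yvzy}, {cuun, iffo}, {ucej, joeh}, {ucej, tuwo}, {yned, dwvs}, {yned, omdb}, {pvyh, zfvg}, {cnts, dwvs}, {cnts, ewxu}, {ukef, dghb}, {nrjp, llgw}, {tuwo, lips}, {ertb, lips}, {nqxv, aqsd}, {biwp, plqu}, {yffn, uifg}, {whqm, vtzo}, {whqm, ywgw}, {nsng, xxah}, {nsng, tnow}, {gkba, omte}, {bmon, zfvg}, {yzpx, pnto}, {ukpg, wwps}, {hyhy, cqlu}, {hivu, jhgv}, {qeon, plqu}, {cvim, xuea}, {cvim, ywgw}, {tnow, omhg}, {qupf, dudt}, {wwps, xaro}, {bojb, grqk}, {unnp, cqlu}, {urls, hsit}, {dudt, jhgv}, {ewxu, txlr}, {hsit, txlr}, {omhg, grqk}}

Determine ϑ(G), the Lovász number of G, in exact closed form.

117*cos(pi/117)/(cos(pi/117) + 1)

N(tcib) = {txpy, xuea}, |N(tcib)| = 2.
deg(xifk) = 2; N(xifk) = {xqlv, qeon}.
Vertex bmon has 2 neighbors: fpds, zfvg.
Vertex xxah has 2 neighbors: sxxg, nsng.
Every vertex has degree 2 (N=117); this is C_{117}, the 117-cycle.
Distinct eigenvalues (to 6 d.p.): [2.0, 1.997117, 1.988475, 1.974101, 1.954034, 1.928333, 1.897073, 1.860343, 1.818249, 1.770912, 1.71847, 1.661072, 1.598886, 1.532089, 1.460875, 1.385449, 1.306028, 1.222842, 1.136129, 1.046142, 0.953137, 0.857385, 0.759161, 0.658748, 0.556435, 0.452518, 0.347296, 0.241073, 0.134155, 0.02685, -0.080532, -0.187682, -0.294291, -0.400051, -0.504658, -0.60781, -0.70921, -0.808564, -0.905588, -1.0, -1.091529, -1.179911, -1.264891, -1.346224, -1.423675, -1.497021, -1.566052, -1.630567, -1.69038, -1.74532, -1.795227, -1.839959, -1.879385, -1.913393, -1.941884, -1.964775, -1.982002, -1.993515, -1.999279].
With N=117: ϑ(G) = 117·(-(-1)*2*cos(pi/117))/(2−(-2*cos(pi/117))) = 117*cos(pi/117)/(cos(pi/117) + 1).
= 58.48945… (decimal).
58 ≤ 117*cos(pi/117)/(cos(pi/117) + 1) ≤ 59: both strict.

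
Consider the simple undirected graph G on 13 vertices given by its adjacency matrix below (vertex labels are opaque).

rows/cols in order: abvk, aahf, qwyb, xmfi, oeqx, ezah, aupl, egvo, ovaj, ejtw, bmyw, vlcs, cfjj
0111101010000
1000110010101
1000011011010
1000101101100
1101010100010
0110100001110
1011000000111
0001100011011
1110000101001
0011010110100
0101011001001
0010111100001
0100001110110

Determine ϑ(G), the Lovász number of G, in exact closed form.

deg(aahf) = 6; N(aahf) = {abvk, oeqx, ezah, ovaj, bmyw, cfjj}.
deg(qwyb) = 6; N(qwyb) = {abvk, ezah, aupl, ovaj, ejtw, vlcs}.
Vertex ovaj has 6 neighbors: abvk, aahf, qwyb, egvo, ejtw, cfjj.
N(aupl) = {abvk, qwyb, xmfi, bmyw, vlcs, cfjj}, |N(aupl)| = 6.
Regular of degree 6 on 13 vertices: Paley(13): SR with (k,λ,μ)=(6,2,3).
The 3 distinct eigenvalues: [6.0, 1.30278, -2.30278].
−13·(-sqrt(13)/2 - 1/2) / ((6)−(-sqrt(13)/2 - 1/2)) = sqrt(13) = ϑ(G).
Numerically 3.6055513.

sqrt(13)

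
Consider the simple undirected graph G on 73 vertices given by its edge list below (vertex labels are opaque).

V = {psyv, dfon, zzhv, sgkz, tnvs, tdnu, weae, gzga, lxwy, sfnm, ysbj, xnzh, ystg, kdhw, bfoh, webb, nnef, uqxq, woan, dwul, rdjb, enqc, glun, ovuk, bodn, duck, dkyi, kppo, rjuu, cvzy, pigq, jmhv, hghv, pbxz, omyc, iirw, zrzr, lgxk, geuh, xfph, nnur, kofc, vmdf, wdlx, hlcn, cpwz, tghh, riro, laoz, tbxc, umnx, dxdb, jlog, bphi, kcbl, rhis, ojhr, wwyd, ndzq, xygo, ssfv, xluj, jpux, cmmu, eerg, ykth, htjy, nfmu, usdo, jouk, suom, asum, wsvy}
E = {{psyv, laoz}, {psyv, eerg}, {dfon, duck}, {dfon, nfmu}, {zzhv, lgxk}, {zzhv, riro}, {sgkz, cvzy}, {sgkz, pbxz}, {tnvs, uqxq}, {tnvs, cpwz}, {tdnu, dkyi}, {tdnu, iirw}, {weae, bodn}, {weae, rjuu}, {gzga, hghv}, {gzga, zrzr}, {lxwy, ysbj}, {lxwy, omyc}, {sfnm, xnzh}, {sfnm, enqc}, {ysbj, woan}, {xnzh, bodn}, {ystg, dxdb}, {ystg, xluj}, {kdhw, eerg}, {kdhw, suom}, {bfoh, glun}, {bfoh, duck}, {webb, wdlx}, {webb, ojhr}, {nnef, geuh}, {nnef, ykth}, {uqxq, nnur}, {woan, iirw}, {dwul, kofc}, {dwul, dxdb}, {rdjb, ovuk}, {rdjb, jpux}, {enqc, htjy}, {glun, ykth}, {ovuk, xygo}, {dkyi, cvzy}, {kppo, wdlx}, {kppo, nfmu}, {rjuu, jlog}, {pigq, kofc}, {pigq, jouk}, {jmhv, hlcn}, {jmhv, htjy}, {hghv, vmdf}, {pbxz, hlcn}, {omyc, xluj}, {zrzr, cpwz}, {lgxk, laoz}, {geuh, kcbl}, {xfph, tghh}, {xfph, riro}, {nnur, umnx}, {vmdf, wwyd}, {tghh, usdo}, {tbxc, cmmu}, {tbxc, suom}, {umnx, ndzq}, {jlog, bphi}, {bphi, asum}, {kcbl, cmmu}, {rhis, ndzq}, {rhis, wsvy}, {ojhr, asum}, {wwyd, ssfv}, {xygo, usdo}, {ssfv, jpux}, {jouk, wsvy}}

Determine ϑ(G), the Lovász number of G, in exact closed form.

73*cos(pi/73)/(cos(pi/73) + 1)

Vertex zzhv has 2 neighbors: lgxk, riro.
Vertex tghh has 2 neighbors: xfph, usdo.
Vertex sgkz has 2 neighbors: cvzy, pbxz.
N(jpux) = {rdjb, ssfv}, |N(jpux)| = 2.
Every vertex has degree 2 (N=73); this is C_{73}, the 73-cycle.
A has 37 distinct eigenvalues ≈ [2.0, 1.992596, 1.97044, 1.933696, 1.882635, 1.817635, 1.739179, 1.647846, 1.544313, 1.429347, 1.303798, 1.168596, 1.024743, 0.873302, 0.715396, 0.552194, 0.384903, 0.214763, 0.043032, -0.129017, -0.300111, -0.468983, -0.634383, -0.795086, -0.949902, -1.097686, -1.237343, -1.367839, -1.488208, -1.597559, -1.695082, -1.780055, -1.85185, -1.909934, -1.953877, -1.983355, -1.998148].
With N=73: ϑ(G) = 73·(-(-1)*2*cos(pi/73))/(2−(-2*cos(pi/73))) = 73*cos(pi/73)/(cos(pi/73) + 1).
= 36.48309477… (decimal).
Check 36 ≤ 73*cos(pi/73)/(cos(pi/73) + 1) ≤ 37: both strict.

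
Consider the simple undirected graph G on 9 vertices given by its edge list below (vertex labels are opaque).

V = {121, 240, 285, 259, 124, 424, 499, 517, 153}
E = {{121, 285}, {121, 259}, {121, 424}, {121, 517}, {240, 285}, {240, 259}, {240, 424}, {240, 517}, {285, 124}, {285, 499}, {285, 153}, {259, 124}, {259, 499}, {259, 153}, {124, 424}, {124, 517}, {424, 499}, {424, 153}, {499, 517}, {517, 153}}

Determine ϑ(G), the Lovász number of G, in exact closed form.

5

deg(259) = 5; N(259) = {121, 240, 124, 499, 153}.
N(499) = {285, 259, 424, 517}, |N(499)| = 4.
N(517) = {121, 240, 124, 499, 153}, |N(517)| = 5.
N(285) = {121, 240, 124, 499, 153}, |N(285)| = 5.
G = K_{5,4}: α = 5 = χ(Ḡ), so ϑ = 5.
Numerically 5.00000000.
Check 5 ≤ 5 ≤ 5: collapsed.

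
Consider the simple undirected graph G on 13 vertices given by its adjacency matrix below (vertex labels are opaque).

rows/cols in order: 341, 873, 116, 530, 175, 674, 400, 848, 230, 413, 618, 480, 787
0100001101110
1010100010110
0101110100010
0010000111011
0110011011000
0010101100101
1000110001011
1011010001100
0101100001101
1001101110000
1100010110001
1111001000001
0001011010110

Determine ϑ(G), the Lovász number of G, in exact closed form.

Vertex 787 has 6 neighbors: 530, 674, 400, 230, 618, 480.
Vertex 341 has 6 neighbors: 873, 400, 848, 413, 618, 480.
Vertex 618 has 6 neighbors: 341, 873, 674, 848, 230, 787.
Vertex 413 has 6 neighbors: 341, 530, 175, 400, 848, 230.
deg(v) = 6 for all v (|V|=13); Paley(13): SR with (k,λ,μ)=(6,2,3).
spec(A) ≈ [6.0, 1.30278, -2.30278] (distinct, 5 d.p.).
ϑ = −N·λ_min/(λ_max−λ_min) = −13·(-sqrt(13)/2 - 1/2)/(6−(-sqrt(13)/2 - 1/2)) = sqrt(13).
Numerically 3.605551.

sqrt(13)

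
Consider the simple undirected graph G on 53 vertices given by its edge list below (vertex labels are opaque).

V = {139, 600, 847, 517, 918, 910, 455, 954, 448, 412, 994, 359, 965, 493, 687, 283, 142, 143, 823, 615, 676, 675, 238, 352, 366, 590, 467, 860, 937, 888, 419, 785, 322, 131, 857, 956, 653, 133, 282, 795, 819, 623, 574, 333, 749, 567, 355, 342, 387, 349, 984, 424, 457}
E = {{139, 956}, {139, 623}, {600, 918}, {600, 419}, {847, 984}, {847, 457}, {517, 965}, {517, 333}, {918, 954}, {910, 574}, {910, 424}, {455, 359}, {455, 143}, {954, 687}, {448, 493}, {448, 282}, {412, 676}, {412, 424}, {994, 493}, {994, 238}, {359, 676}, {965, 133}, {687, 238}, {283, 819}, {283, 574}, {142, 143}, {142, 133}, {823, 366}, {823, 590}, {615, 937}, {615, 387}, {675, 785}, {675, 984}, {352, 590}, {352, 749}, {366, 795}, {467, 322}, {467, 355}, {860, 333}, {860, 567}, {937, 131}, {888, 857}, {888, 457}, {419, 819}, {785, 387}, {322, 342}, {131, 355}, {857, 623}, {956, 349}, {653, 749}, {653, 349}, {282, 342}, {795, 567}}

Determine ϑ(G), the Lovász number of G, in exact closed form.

53*cos(pi/53)/(cos(pi/53) + 1)

Vertex 143 has 2 neighbors: 455, 142.
deg(965) = 2; N(965) = {517, 133}.
Vertex 785 has 2 neighbors: 675, 387.
N(282) = {448, 342}, |N(282)| = 2.
G on 53 vertices is 2-regular; connected 2-regular on 53 ⇒ C_{53}.
spec(A) ≈ [2.0, 1.986, 1.944, 1.8748, 1.7793, 1.6588, 1.515, 1.35, 1.166, 0.9656, 0.7517, 0.5272, 0.2953, 0.0593, -0.1776, -0.412, -0.6405, -0.8601, -1.0676, -1.2602, -1.435, -1.5897, -1.7221, -1.8303, -1.9128, -1.9685, -1.9965] (distinct, 4 d.p.).
With N=53: ϑ(G) = 53·(-(-1)*2*cos(pi/53))/(2−(-2*cos(pi/53))) = 53*cos(pi/53)/(cos(pi/53) + 1).
ϑ(G) ≈ 26.4767090.
26 ≤ 53*cos(pi/53)/(cos(pi/53) + 1) ≤ 27: both strict.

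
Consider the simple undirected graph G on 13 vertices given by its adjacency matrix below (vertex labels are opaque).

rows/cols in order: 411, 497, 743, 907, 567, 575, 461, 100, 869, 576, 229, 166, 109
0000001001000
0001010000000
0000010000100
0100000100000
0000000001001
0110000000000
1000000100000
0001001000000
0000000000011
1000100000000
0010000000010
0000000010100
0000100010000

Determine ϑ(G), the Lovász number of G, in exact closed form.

N(166) = {869, 229}, |N(166)| = 2.
Vertex 567 has 2 neighbors: 576, 109.
Vertex 229 has 2 neighbors: 743, 166.
Vertex 461 has 2 neighbors: 411, 100.
Every vertex has degree 2 (N=13); this is C_{13}, the 13-cycle.
A has 7 distinct eigenvalues ≈ [2.0, 1.7709, 1.1361, 0.2411, -0.7092, -1.497, -1.9419].
λ_max=2, λ_min=-2*cos(pi/13); ϑ = −13·λ_min/(λ_max−λ_min) = 13*cos(pi/13)/(cos(pi/13) + 1).
ϑ(G) ≈ 6.4042.
6 ≤ 13*cos(pi/13)/(cos(pi/13) + 1) ≤ 7: both strict.

13*cos(pi/13)/(cos(pi/13) + 1)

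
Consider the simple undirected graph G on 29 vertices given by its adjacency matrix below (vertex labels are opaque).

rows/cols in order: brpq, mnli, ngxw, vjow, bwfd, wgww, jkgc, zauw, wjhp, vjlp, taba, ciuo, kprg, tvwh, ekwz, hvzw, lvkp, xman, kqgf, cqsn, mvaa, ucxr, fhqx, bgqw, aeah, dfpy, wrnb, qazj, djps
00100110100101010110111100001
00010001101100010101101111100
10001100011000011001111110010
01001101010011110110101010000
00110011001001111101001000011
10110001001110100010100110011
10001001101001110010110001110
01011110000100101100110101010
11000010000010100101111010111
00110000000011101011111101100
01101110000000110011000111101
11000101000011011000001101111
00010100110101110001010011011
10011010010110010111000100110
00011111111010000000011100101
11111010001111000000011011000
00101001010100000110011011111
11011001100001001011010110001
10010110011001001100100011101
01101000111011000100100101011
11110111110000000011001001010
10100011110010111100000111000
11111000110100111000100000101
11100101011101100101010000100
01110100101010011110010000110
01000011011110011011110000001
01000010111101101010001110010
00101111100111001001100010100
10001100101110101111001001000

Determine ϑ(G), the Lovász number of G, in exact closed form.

sqrt(29)

Vertex wrnb has 14 neighbors: mnli, jkgc, wjhp, vjlp, taba, ciuo, tvwh, ekwz, lvkp, kqgf, fhqx, bgqw, aeah, qazj.
N(bgqw) = {brpq, mnli, ngxw, wgww, zauw, vjlp, taba, ciuo, tvwh, ekwz, xman, cqsn, ucxr, wrnb}, |N(bgqw)| = 14.
Vertex mnli has 14 neighbors: vjow, zauw, wjhp, taba, ciuo, hvzw, xman, cqsn, mvaa, fhqx, bgqw, aeah, dfpy, wrnb.
deg(ekwz) = 14; N(ekwz) = {vjow, bwfd, wgww, jkgc, zauw, wjhp, vjlp, taba, kprg, ucxr, fhqx, bgqw, wrnb, djps}.
14-regular, N=29; SR(29,14,6,7) — a Paley graph.
spec(A) ≈ [14.0, 2.192582, -3.192582] (distinct, 6 d.p.).
−29·(-sqrt(29)/2 - 1/2) / ((14)−(-sqrt(29)/2 - 1/2)) = sqrt(29) = ϑ(G).
Numerically 5.3851648.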